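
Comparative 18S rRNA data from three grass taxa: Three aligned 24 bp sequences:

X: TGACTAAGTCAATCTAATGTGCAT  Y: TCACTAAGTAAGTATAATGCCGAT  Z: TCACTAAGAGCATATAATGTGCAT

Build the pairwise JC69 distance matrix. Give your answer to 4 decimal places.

X–Y: 7/24 sites differ → p ≈ 0.291667, d = −0.75 ln(1 − 0.388889) = 0.369358 ≈ 0.3694.
X–Z: 5/24 sites differ → p ≈ 0.208333, d = −0.75 ln(1 − 0.277777) = 0.244066 ≈ 0.2441.
Y–Z: 7/24 sites differ → p ≈ 0.291667, d = −0.75 ln(1 − 0.388889) = 0.369358 ≈ 0.3694.

d(X,Y) = 0.3694, d(X,Z) = 0.2441, d(Y,Z) = 0.3694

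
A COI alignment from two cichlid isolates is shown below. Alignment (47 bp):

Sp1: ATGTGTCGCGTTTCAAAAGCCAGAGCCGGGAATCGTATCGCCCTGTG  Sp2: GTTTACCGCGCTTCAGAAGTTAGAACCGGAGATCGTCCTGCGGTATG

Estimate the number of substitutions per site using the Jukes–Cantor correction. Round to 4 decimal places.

The sequences differ at 17 of 47 sites, so p = 17/47 ≈ 0.361702.
d = −(3/4) ln(1 − 4p/3) = −0.75 ln(1 − 0.482269) = −0.75 ln(0.517731)
  = −0.75 × (-0.658299) = 0.493724 substitutions/site.

0.4937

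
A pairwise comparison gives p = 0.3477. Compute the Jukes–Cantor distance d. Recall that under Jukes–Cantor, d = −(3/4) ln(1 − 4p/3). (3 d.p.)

d = −(3/4) ln(1 − 4p/3) = −0.75 ln(1 − 0.4636) = −0.75 ln(0.5364)
  = −0.75 × (-0.622875) = 0.467156 substitutions/site.

0.467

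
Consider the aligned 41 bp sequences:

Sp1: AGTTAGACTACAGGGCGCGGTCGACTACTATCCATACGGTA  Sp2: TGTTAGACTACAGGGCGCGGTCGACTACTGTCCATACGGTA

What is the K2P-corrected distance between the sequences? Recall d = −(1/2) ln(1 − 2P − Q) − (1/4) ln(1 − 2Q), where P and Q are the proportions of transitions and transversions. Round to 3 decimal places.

Of 41 sites, 1 differences are transitions and 1 are transversions, so P = 1/41 ≈ 0.02439 and Q = 1/41 ≈ 0.02439.
Under the Kimura two-parameter model, d = −½ ln(1 − 2P − Q) − ¼ ln(1 − 2Q).
1 − 2P − Q = 0.92683, giving −½ ln(0.92683) = 0.037993.
1 − 2Q = 0.95122, giving −¼ ln(0.95122) = 0.012502.
d = 0.037993 + 0.012502 = 0.050495.

0.050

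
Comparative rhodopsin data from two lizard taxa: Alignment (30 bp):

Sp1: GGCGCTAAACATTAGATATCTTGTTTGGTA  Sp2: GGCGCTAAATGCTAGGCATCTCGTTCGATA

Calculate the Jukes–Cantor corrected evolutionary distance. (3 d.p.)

The sequences differ at 8 of 30 sites (10, 11, 12, 16, 17, 22, 26, 28), so p = 8/30 ≈ 0.266667.
d = −(3/4) ln(1 − 4p/3) = −0.75 ln(1 − 0.355556) = −0.75 ln(0.644444)
  = −0.75 × (-0.439367) = 0.329525 substitutions/site.

0.330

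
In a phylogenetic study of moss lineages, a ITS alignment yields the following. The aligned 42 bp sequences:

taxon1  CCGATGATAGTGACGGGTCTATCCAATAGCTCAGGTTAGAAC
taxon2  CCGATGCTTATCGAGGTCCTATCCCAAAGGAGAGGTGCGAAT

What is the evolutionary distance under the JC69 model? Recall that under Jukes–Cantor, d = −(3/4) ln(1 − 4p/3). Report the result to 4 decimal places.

The sequences differ at 16 of 42 sites, so p = 16/42 ≈ 0.380952.
d = −(3/4) ln(1 − 4p/3) = −0.75 ln(1 − 0.507936) = −0.75 ln(0.492064)
  = −0.75 × (-0.709146) = 0.531860 substitutions/site.

0.5319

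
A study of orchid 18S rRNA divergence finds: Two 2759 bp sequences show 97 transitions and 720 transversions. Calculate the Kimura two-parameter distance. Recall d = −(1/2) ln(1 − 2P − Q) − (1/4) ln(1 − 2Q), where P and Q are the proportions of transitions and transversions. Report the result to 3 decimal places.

P = 97/2759 ≈ 0.035158 and Q = 720/2759 ≈ 0.260964.
Under the Kimura two-parameter model, d = −½ ln(1 − 2P − Q) − ¼ ln(1 − 2Q).
1 − 2P − Q = 0.66872, giving −½ ln(0.66872) = 0.201195.
1 − 2Q = 0.478072, giving −¼ ln(0.478072) = 0.184498.
d = 0.201195 + 0.184498 = 0.385693.

0.386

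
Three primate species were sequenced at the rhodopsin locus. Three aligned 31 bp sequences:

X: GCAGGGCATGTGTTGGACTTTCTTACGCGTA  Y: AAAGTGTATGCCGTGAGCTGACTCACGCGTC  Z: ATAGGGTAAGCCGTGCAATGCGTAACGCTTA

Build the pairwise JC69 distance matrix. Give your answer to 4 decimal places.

d(X,Y) = 0.6143, d(X,Z) = 0.6913, d(Y,Z) = 0.4806

X–Y: 13/31 sites differ → p ≈ 0.419355, d = −0.75 ln(1 − 0.55914) = 0.614271 ≈ 0.6143.
X–Z: 14/31 sites differ → p ≈ 0.451613, d = −0.75 ln(1 − 0.602151) = 0.691262 ≈ 0.6913.
Y–Z: 11/31 sites differ → p ≈ 0.354839, d = −0.75 ln(1 − 0.473119) = 0.480585 ≈ 0.4806.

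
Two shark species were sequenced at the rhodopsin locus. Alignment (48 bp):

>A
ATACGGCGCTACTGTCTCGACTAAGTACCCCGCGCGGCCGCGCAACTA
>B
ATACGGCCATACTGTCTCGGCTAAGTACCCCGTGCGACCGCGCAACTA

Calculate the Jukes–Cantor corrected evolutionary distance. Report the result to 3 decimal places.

The sequences differ at 5 of 48 sites (8, 9, 20, 33, 37), so p = 5/48 ≈ 0.104167.
d = −(3/4) ln(1 − 4p/3) = −0.75 ln(1 − 0.138889) = −0.75 ln(0.861111)
  = −0.75 × (-0.149532) = 0.112149 substitutions/site.

0.112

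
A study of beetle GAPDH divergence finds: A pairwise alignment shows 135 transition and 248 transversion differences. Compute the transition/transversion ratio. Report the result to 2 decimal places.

R = 135/248 = 0.544354… ≈ 0.54 (to 2 d.p.).

0.54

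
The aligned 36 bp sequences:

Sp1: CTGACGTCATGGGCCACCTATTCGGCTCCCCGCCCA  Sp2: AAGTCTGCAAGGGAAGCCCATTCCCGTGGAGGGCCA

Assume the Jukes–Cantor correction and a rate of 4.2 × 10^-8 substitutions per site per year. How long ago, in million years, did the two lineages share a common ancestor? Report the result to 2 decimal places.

9.81

The sequences differ at 18 of 36 sites, so p = 18/36 = 0.5.
d = −(3/4) ln(1 − 4p/3) = −0.75 ln(1 − 0.666667) = −0.75 ln(0.333333)
  = −0.75 × (-1.098613) = 0.823960 substitutions/site.
Under a molecular clock d = 2μt, so t = d/(2μ) = 0.823960 / (2 × 4.2 × 10^-8) = 9.81 million years.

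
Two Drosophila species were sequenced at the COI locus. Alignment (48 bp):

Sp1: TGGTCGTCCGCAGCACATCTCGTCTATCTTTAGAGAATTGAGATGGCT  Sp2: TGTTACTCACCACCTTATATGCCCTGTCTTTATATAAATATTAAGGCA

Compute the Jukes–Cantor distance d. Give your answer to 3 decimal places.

The sequences differ at 21 of 48 sites, so p = 21/48 = 0.4375.
d = −(3/4) ln(1 − 4p/3) = −0.75 ln(1 − 0.583333) = −0.75 ln(0.416667)
  = −0.75 × (-0.875468) = 0.656601 substitutions/site.

0.657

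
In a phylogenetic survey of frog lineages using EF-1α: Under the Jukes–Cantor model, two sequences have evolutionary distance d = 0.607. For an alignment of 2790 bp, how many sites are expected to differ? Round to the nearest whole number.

Invert JC69: p = (3/4)(1 − e^(−4d/3)) = 0.75 × (1 − e^(-0.809333)) = 0.75 × (1 − 0.445155) = 0.416134.
Expected differing sites = pL ≈ 0.416134 × 2790 = 1161.01386 ≈ 1161.

1161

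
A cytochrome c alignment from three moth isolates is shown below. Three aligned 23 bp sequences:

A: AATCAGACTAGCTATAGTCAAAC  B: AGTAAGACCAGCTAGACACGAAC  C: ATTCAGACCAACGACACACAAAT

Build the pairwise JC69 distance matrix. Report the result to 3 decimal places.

A–B: 7/23 sites differ → p ≈ 0.304348, d = −0.75 ln(1 − 0.405797) = 0.390401 ≈ 0.390.
A–C: 8/23 sites differ → p ≈ 0.347826, d = −0.75 ln(1 − 0.463768) = 0.467391 ≈ 0.467.
B–C: 7/23 sites differ → p ≈ 0.304348, d = −0.75 ln(1 − 0.405797) = 0.390401 ≈ 0.390.

d(A,B) = 0.390, d(A,C) = 0.467, d(B,C) = 0.390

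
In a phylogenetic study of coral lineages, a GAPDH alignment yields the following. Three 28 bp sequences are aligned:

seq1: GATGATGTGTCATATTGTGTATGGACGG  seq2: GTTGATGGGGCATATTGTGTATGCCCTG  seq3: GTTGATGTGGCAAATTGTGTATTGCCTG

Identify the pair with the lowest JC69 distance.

seq2 and seq3

seq1–seq2: 6/28 differ, p = 0.214, d = 0.252.
seq1–seq3: 6/28 differ, p = 0.214, d = 0.252.
seq2–seq3: 4/28 differ, p = 0.143, d = 0.158.
The smallest distance is between seq2 and seq3.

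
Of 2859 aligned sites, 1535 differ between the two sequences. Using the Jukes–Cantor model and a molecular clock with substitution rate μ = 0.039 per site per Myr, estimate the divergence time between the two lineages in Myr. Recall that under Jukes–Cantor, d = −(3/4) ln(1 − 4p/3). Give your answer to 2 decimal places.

p = 1535/2859 ≈ 0.536901.
d = −(3/4) ln(1 − 4p/3) = −0.75 ln(1 − 0.715868) = −0.75 ln(0.284132)
  = −0.75 × (-1.258316) = 0.943737 substitutions/site.
Under a molecular clock d = 2μt, so t = d/(2μ) = 0.943737 / (2 × 0.039) = 12.10 Myr.

12.10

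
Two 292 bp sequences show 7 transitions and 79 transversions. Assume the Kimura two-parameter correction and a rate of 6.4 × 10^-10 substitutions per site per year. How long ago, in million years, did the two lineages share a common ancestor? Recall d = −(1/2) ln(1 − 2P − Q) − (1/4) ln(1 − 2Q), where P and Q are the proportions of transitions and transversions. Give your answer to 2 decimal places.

P = 7/292 ≈ 0.023973 and Q = 79/292 ≈ 0.270548.
Under the Kimura two-parameter model, d = −½ ln(1 − 2P − Q) − ¼ ln(1 − 2Q).
1 − 2P − Q = 0.681506, giving −½ ln(0.681506) = 0.191725.
1 − 2Q = 0.458904, giving −¼ ln(0.458904) = 0.194729.
d = 0.191725 + 0.194729 = 0.386454.
Under a molecular clock d = 2μt, so t = d/(2μ) = 0.386454 / (2 × 6.4 × 10^-10) = 301.92 million years.

301.92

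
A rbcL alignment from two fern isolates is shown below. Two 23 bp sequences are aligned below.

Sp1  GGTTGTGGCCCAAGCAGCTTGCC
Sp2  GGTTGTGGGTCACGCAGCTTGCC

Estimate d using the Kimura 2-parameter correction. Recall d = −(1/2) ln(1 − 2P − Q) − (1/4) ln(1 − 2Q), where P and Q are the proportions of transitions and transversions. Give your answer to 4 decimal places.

0.1433

Of 23 sites, 1 differences are transitions and 2 are transversions, so P = 1/23 ≈ 0.043478 and Q = 2/23 ≈ 0.086957.
Under the Kimura two-parameter model, d = −½ ln(1 − 2P − Q) − ¼ ln(1 − 2Q).
1 − 2P − Q = 0.826087, giving −½ ln(0.826087) = 0.095528.
1 − 2Q = 0.826086, giving −¼ ln(0.826086) = 0.047764.
d = 0.095528 + 0.047764 = 0.143292.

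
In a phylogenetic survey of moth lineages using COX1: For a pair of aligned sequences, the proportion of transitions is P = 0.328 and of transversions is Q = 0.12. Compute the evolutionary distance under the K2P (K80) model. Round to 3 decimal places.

0.817

Under the Kimura two-parameter model, d = −½ ln(1 − 2P − Q) − ¼ ln(1 − 2Q).
1 − 2P − Q = 0.224, giving −½ ln(0.224) = 0.748055.
1 − 2Q = 0.76, giving −¼ ln(0.76) = 0.068609.
d = 0.748055 + 0.068609 = 0.816664.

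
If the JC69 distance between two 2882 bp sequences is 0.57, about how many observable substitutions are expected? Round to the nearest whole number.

Invert JC69: p = (3/4)(1 − e^(−4d/3)) = 0.75 × (1 − e^(-0.76)) = 0.75 × (1 − 0.467666) = 0.399251.
Expected differing sites = pL ≈ 0.399251 × 2882 = 1150.641382 ≈ 1151.

1151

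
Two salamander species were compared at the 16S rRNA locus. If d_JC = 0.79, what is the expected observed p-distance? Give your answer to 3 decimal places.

p = (3/4)(1 − e^(−4d/3)) = 0.75 × (1 − e^(-1.053333)) = 0.75 × (1 − 0.348773) = 0.488420.

0.488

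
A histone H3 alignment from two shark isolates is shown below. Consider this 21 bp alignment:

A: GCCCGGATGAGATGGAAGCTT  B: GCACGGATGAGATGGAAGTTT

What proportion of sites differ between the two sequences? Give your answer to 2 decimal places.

The sequences differ at 2 of 21 positions (sites 3, 19).
p = 2/21 = 0.095238… ≈ 0.10 (to 2 d.p.).

0.10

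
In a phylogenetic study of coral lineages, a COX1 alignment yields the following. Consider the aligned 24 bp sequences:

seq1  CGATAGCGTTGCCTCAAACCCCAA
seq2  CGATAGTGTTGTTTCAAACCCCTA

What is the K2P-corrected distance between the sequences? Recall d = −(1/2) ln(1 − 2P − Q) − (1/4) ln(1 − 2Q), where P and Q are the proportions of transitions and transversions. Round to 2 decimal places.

Of 24 sites, 3 differences are transitions and 1 are transversions, so P = 3/24 = 0.125 and Q = 1/24 ≈ 0.041667.
Under the Kimura two-parameter model, d = −½ ln(1 − 2P − Q) − ¼ ln(1 − 2Q).
1 − 2P − Q = 0.708333, giving −½ ln(0.708333) = 0.172420.
1 − 2Q = 0.916666, giving −¼ ln(0.916666) = 0.021753.
d = 0.172420 + 0.021753 = 0.194173.

0.19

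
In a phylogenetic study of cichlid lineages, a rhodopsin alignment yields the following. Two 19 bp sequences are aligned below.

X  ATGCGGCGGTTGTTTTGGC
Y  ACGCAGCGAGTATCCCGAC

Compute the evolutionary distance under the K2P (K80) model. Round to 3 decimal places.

1.153

Of 19 sites, 8 differences are transitions and 1 are transversions, so P = 8/19 ≈ 0.421053 and Q = 1/19 ≈ 0.052632.
Under the Kimura two-parameter model, d = −½ ln(1 − 2P − Q) − ¼ ln(1 − 2Q).
1 − 2P − Q = 0.105262, giving −½ ln(0.105262) = 1.125651.
1 − 2Q = 0.894736, giving −¼ ln(0.894736) = 0.027807.
d = 1.125651 + 0.027807 = 1.153458.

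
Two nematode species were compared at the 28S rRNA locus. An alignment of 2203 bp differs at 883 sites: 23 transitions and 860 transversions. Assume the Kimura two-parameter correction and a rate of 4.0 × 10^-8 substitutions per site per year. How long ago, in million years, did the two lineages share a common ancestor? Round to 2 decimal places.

8.05

P = 23/2203 ≈ 0.01044 and Q = 860/2203 ≈ 0.390377.
Under the Kimura two-parameter model, d = −½ ln(1 − 2P − Q) − ¼ ln(1 − 2Q).
1 − 2P − Q = 0.588743, giving −½ ln(0.588743) = 0.264883.
1 − 2Q = 0.219246, giving −¼ ln(0.219246) = 0.379390.
d = 0.264883 + 0.379390 = 0.644273.
Under a molecular clock d = 2μt, so t = d/(2μ) = 0.644273 / (2 × 4.0 × 10^-8) = 8.05 million years.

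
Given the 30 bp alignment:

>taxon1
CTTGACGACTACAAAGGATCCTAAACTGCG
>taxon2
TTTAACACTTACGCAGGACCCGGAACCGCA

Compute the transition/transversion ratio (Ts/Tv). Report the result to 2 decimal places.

3.00

Transitions are A↔G and C↔T; transversions are all other mismatches.
Transitions: 9. Transversions: 3.
R = 9/3 = 3.00.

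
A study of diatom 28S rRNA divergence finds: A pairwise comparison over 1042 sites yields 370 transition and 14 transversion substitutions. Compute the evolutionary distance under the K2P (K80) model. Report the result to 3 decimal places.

P = 370/1042 ≈ 0.355086 and Q = 14/1042 ≈ 0.013436.
Under the Kimura two-parameter model, d = −½ ln(1 − 2P − Q) − ¼ ln(1 − 2Q).
1 − 2P − Q = 0.276392, giving −½ ln(0.276392) = 0.642968.
1 − 2Q = 0.973128, giving −¼ ln(0.973128) = 0.006810.
d = 0.642968 + 0.006810 = 0.649778.

0.650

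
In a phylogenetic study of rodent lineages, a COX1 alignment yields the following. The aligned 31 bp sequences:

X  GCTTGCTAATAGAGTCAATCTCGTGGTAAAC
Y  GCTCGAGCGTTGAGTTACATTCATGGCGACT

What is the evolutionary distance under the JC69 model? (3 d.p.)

0.777

The sequences differ at 15 of 31 sites, so p = 15/31 ≈ 0.483871.
d = −(3/4) ln(1 − 4p/3) = −0.75 ln(1 − 0.645161) = −0.75 ln(0.354839)
  = −0.75 × (-1.036091) = 0.777068 substitutions/site.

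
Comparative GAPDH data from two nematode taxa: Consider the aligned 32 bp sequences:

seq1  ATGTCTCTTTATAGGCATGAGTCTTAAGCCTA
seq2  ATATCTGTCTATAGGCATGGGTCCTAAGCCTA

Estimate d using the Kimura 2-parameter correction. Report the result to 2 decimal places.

Of 32 sites, 4 differences are transitions and 1 are transversions, so P = 4/32 = 0.125 and Q = 1/32 = 0.03125.
Under the Kimura two-parameter model, d = −½ ln(1 − 2P − Q) − ¼ ln(1 − 2Q).
1 − 2P − Q = 0.71875, giving −½ ln(0.71875) = 0.165121.
1 − 2Q = 0.9375, giving −¼ ln(0.9375) = 0.016135.
d = 0.165121 + 0.016135 = 0.181256.

0.18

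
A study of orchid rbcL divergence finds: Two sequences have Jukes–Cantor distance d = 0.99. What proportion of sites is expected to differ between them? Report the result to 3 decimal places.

0.550

p = (3/4)(1 − e^(−4d/3)) = 0.75 × (1 − e^(-1.32)) = 0.75 × (1 − 0.267135) = 0.549649.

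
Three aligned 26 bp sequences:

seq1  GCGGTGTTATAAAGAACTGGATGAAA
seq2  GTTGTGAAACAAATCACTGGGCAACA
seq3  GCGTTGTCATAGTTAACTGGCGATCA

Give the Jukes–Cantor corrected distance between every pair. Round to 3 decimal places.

d(seq1,seq2) = 0.623, d(seq1,seq3) = 0.539, d(seq2,seq3) = 0.717

seq1–seq2: 11/26 sites differ → p ≈ 0.423077, d = −0.75 ln(1 − 0.564103) = 0.622762 ≈ 0.623.
seq1–seq3: 10/26 sites differ → p ≈ 0.384615, d = −0.75 ln(1 − 0.51282) = 0.539341 ≈ 0.539.
seq2–seq3: 12/26 sites differ → p ≈ 0.461538, d = −0.75 ln(1 − 0.615384) = 0.716632 ≈ 0.717.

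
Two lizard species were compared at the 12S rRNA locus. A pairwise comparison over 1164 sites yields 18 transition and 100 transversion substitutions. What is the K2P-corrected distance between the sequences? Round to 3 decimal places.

0.109

P = 18/1164 ≈ 0.015464 and Q = 100/1164 ≈ 0.085911.
Under the Kimura two-parameter model, d = −½ ln(1 − 2P − Q) − ¼ ln(1 − 2Q).
1 − 2P − Q = 0.883161, giving −½ ln(0.883161) = 0.062124.
1 − 2Q = 0.828178, giving −¼ ln(0.828178) = 0.047132.
d = 0.062124 + 0.047132 = 0.109256.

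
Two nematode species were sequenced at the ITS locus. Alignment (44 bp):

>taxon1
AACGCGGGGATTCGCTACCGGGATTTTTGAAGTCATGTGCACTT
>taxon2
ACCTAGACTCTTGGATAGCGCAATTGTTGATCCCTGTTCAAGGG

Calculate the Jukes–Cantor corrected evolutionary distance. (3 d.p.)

0.974

The sequences differ at 24 of 44 sites, so p = 24/44 ≈ 0.545455.
d = −(3/4) ln(1 − 4p/3) = −0.75 ln(1 − 0.727273) = −0.75 ln(0.272727)
  = −0.75 × (-1.299284) = 0.974463 substitutions/site.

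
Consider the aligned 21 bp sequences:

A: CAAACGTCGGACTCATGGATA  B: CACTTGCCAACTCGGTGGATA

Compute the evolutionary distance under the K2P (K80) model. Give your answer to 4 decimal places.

Of 21 sites, 7 differences are transitions and 4 are transversions, so P = 7/21 ≈ 0.333333 and Q = 4/21 ≈ 0.190476.
Under the Kimura two-parameter model, d = −½ ln(1 − 2P − Q) − ¼ ln(1 − 2Q).
1 − 2P − Q = 0.142858, giving −½ ln(0.142858) = 0.972952.
1 − 2Q = 0.619048, giving −¼ ln(0.619048) = 0.119893.
d = 0.972952 + 0.119893 = 1.092845.

1.0928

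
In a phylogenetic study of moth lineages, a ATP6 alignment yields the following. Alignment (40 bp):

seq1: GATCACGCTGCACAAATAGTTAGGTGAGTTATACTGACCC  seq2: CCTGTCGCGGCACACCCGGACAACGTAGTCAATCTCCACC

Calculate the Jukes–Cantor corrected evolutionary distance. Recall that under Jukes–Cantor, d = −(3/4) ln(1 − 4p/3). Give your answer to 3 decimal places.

The sequences differ at 21 of 40 sites, so p = 21/40 = 0.525.
d = −(3/4) ln(1 − 4p/3) = −0.75 ln(1 − 0.7) = −0.75 ln(0.3)
  = −0.75 × (-1.203973) = 0.902980 substitutions/site.

0.903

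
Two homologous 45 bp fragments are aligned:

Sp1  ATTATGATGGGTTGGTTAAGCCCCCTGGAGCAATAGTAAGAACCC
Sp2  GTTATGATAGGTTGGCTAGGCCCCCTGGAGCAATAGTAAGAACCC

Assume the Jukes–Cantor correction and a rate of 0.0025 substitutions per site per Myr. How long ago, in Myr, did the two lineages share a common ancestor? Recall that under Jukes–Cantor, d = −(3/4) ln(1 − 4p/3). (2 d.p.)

18.92

The sequences differ at 4 of 45 sites (1, 9, 16, 19), so p = 4/45 ≈ 0.088889.
d = −(3/4) ln(1 − 4p/3) = −0.75 ln(1 − 0.118519) = −0.75 ln(0.881481)
  = −0.75 × (-0.126152) = 0.094614 substitutions/site.
Under a molecular clock d = 2μt, so t = d/(2μ) = 0.094614 / (2 × 0.0025) = 18.92 Myr.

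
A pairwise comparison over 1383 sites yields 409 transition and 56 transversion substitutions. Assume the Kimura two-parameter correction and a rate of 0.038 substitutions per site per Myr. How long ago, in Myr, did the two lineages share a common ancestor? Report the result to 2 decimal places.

6.85

P = 409/1383 ≈ 0.295734 and Q = 56/1383 ≈ 0.040492.
Under the Kimura two-parameter model, d = −½ ln(1 − 2P − Q) − ¼ ln(1 − 2Q).
1 − 2P − Q = 0.36804, giving −½ ln(0.36804) = 0.499782.
1 − 2Q = 0.919016, giving −¼ ln(0.919016) = 0.021113.
d = 0.499782 + 0.021113 = 0.520895.
Under a molecular clock d = 2μt, so t = d/(2μ) = 0.520895 / (2 × 0.038) = 6.85 Myr.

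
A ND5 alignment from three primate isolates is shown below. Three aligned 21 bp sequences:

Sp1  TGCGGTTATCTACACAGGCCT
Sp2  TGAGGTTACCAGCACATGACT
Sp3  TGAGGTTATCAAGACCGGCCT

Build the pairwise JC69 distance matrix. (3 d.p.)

d(Sp1,Sp2) = 0.360, d(Sp1,Sp3) = 0.220, d(Sp2,Sp3) = 0.360

Sp1–Sp2: 6/21 sites differ → p ≈ 0.285714, d = −0.75 ln(1 − 0.380952) = 0.359679 ≈ 0.360.
Sp1–Sp3: 4/21 sites differ → p ≈ 0.190476, d = −0.75 ln(1 − 0.253968) = 0.219740 ≈ 0.220.
Sp2–Sp3: 6/21 sites differ → p ≈ 0.285714, d = −0.75 ln(1 − 0.380952) = 0.359679 ≈ 0.360.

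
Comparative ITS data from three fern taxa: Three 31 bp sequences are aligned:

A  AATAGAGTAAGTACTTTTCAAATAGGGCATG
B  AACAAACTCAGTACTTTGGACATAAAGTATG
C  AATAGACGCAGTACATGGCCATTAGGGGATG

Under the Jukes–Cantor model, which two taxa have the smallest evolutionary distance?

A–B: 10/31 differ, p = 0.323, d = 0.422.
A–C: 9/31 differ, p = 0.290, d = 0.367.
B–C: 12/31 differ, p = 0.387, d = 0.544.
The smallest distance is between A and C.

A and C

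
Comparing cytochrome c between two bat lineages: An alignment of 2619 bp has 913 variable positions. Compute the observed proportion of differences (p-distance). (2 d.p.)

0.35

p = 913/2619 = 0.348606… ≈ 0.35 (to 2 d.p.).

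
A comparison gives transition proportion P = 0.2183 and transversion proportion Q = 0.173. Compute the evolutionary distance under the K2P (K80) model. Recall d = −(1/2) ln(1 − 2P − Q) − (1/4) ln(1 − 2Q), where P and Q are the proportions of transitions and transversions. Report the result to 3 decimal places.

0.576

Under the Kimura two-parameter model, d = −½ ln(1 − 2P − Q) − ¼ ln(1 − 2Q).
1 − 2P − Q = 0.3904, giving −½ ln(0.3904) = 0.470292.
1 − 2Q = 0.654, giving −¼ ln(0.654) = 0.106162.
d = 0.470292 + 0.106162 = 0.576454.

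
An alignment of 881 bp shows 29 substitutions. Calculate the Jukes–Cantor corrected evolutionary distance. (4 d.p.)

0.0337

p = 29/881 ≈ 0.032917.
d = −(3/4) ln(1 − 4p/3) = −0.75 ln(1 − 0.043889) = −0.75 ln(0.956111)
  = −0.75 × (-0.044881) = 0.033661 substitutions/site.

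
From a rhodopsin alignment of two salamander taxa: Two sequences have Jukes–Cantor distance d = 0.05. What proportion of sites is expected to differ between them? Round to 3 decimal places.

0.048

p = (3/4)(1 − e^(−4d/3)) = 0.75 × (1 − e^(-0.066667)) = 0.75 × (1 − 0.935507) = 0.048370.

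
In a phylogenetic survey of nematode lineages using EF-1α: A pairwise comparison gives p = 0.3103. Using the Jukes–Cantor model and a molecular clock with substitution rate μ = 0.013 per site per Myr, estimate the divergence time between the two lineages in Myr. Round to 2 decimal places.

15.40

d = −(3/4) ln(1 − 4p/3) = −0.75 ln(1 − 0.413733) = −0.75 ln(0.586267)
  = −0.75 × (-0.533980) = 0.400485 substitutions/site.
Under a molecular clock d = 2μt, so t = d/(2μ) = 0.400485 / (2 × 0.013) = 15.40 Myr.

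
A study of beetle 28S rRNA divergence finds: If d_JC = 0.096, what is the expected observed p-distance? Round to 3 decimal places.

0.090

p = (3/4)(1 − e^(−4d/3)) = 0.75 × (1 − e^(-0.128)) = 0.75 × (1 − 0.879853) = 0.090110.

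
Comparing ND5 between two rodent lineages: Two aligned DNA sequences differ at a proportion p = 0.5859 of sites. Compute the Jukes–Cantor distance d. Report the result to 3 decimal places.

1.140

d = −(3/4) ln(1 − 4p/3) = −0.75 ln(1 − 0.7812) = −0.75 ln(0.2188)
  = −0.75 × (-1.519597) = 1.139698 substitutions/site.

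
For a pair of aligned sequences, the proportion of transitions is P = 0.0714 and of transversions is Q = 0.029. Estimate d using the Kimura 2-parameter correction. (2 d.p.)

Under the Kimura two-parameter model, d = −½ ln(1 − 2P − Q) − ¼ ln(1 − 2Q).
1 − 2P − Q = 0.8282, giving −½ ln(0.8282) = 0.094250.
1 − 2Q = 0.942, giving −¼ ln(0.942) = 0.014938.
d = 0.094250 + 0.014938 = 0.109188.

0.11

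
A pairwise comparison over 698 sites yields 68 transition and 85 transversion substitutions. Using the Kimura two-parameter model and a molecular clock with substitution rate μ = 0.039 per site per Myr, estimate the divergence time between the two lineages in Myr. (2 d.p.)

3.34

P = 68/698 ≈ 0.097421 and Q = 85/698 ≈ 0.121777.
Under the Kimura two-parameter model, d = −½ ln(1 − 2P − Q) − ¼ ln(1 − 2Q).
1 − 2P − Q = 0.683381, giving −½ ln(0.683381) = 0.190351.
1 − 2Q = 0.756446, giving −¼ ln(0.756446) = 0.069781.
d = 0.190351 + 0.069781 = 0.260132.
Under a molecular clock d = 2μt, so t = d/(2μ) = 0.260132 / (2 × 0.039) = 3.34 Myr.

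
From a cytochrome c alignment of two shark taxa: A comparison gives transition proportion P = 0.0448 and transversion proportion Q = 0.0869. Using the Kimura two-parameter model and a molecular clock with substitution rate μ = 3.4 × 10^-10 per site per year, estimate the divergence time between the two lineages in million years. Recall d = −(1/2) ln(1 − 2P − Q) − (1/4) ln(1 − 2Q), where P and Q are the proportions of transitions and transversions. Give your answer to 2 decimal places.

Under the Kimura two-parameter model, d = −½ ln(1 − 2P − Q) − ¼ ln(1 − 2Q).
1 − 2P − Q = 0.8235, giving −½ ln(0.8235) = 0.097096.
1 − 2Q = 0.8262, giving −¼ ln(0.8262) = 0.047730.
d = 0.097096 + 0.047730 = 0.144826.
Under a molecular clock d = 2μt, so t = d/(2μ) = 0.144826 / (2 × 3.4 × 10^-10) = 212.98 million years.

212.98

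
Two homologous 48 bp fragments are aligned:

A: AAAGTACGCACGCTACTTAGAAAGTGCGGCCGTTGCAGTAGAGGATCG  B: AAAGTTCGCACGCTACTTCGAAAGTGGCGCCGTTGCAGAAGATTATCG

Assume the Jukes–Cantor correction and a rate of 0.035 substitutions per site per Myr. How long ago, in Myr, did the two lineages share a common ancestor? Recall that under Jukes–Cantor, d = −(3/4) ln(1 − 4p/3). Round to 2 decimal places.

The sequences differ at 7 of 48 sites (6, 19, 27, 28, 39, 43, 44), so p = 7/48 ≈ 0.145833.
d = −(3/4) ln(1 − 4p/3) = −0.75 ln(1 − 0.194444) = −0.75 ln(0.805556)
  = −0.75 × (-0.216223) = 0.162167 substitutions/site.
Under a molecular clock d = 2μt, so t = d/(2μ) = 0.162167 / (2 × 0.035) = 2.32 Myr.

2.32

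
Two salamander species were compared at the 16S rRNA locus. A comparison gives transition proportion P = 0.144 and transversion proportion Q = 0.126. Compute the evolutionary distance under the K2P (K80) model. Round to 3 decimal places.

Under the Kimura two-parameter model, d = −½ ln(1 − 2P − Q) − ¼ ln(1 − 2Q).
1 − 2P − Q = 0.586, giving −½ ln(0.586) = 0.267218.
1 − 2Q = 0.748, giving −¼ ln(0.748) = 0.072588.
d = 0.267218 + 0.072588 = 0.339806.

0.340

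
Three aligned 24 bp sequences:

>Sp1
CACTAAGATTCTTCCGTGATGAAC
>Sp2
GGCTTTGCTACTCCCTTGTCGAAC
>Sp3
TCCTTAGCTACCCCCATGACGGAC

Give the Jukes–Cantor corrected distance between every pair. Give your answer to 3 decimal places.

d(Sp1,Sp2) = 0.608, d(Sp1,Sp3) = 0.608, d(Sp2,Sp3) = 0.369

Sp1–Sp2: 10/24 sites differ → p ≈ 0.416667, d = −0.75 ln(1 − 0.555556) = 0.608198 ≈ 0.608.
Sp1–Sp3: 10/24 sites differ → p ≈ 0.416667, d = −0.75 ln(1 − 0.555556) = 0.608198 ≈ 0.608.
Sp2–Sp3: 7/24 sites differ → p ≈ 0.291667, d = −0.75 ln(1 − 0.388889) = 0.369358 ≈ 0.369.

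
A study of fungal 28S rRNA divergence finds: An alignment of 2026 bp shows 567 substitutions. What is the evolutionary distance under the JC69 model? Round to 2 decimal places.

0.35

p = 567/2026 ≈ 0.279862.
d = −(3/4) ln(1 − 4p/3) = −0.75 ln(1 − 0.373149) = −0.75 ln(0.626851)
  = −0.75 × (-0.467046) = 0.350285 substitutions/site.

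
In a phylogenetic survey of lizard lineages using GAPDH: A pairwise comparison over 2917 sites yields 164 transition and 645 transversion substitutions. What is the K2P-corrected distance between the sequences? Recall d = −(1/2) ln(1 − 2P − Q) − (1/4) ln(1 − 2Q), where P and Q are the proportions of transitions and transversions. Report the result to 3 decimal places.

P = 164/2917 ≈ 0.056222 and Q = 645/2917 ≈ 0.221118.
Under the Kimura two-parameter model, d = −½ ln(1 − 2P − Q) − ¼ ln(1 − 2Q).
1 − 2P − Q = 0.666438, giving −½ ln(0.666438) = 0.202904.
1 − 2Q = 0.557764, giving −¼ ln(0.557764) = 0.145955.
d = 0.202904 + 0.145955 = 0.348859.

0.349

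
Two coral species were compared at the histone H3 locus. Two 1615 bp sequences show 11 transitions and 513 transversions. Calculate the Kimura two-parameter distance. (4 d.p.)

0.4534

P = 11/1615 ≈ 0.006811 and Q = 513/1615 ≈ 0.317647.
Under the Kimura two-parameter model, d = −½ ln(1 − 2P − Q) − ¼ ln(1 − 2Q).
1 − 2P − Q = 0.668731, giving −½ ln(0.668731) = 0.201187.
1 − 2Q = 0.364706, giving −¼ ln(0.364706) = 0.252166.
d = 0.201187 + 0.252166 = 0.453353.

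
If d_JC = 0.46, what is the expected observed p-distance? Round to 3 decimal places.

0.344

p = (3/4)(1 − e^(−4d/3)) = 0.75 × (1 − e^(-0.613333)) = 0.75 × (1 − 0.541543) = 0.343843.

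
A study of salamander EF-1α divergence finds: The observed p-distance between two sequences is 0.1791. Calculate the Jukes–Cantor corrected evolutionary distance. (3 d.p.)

d = −(3/4) ln(1 − 4p/3) = −0.75 ln(1 − 0.2388) = −0.75 ln(0.7612)
  = −0.75 × (-0.272859) = 0.204644 substitutions/site.

0.205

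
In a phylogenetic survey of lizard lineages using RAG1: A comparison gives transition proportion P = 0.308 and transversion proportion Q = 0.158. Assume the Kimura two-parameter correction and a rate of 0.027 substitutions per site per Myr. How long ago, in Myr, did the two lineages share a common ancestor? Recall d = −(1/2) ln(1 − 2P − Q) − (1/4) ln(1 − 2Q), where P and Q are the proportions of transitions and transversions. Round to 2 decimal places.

15.53

Under the Kimura two-parameter model, d = −½ ln(1 − 2P − Q) − ¼ ln(1 − 2Q).
1 − 2P − Q = 0.226, giving −½ ln(0.226) = 0.743610.
1 − 2Q = 0.684, giving −¼ ln(0.684) = 0.094949.
d = 0.743610 + 0.094949 = 0.838559.
Under a molecular clock d = 2μt, so t = d/(2μ) = 0.838559 / (2 × 0.027) = 15.53 Myr.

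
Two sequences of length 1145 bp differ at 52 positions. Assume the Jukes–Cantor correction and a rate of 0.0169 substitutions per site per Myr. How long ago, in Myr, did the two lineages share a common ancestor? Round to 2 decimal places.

p = 52/1145 ≈ 0.045415.
d = −(3/4) ln(1 − 4p/3) = −0.75 ln(1 − 0.060553) = −0.75 ln(0.939447)
  = −0.75 × (-0.062464) = 0.046848 substitutions/site.
Under a molecular clock d = 2μt, so t = d/(2μ) = 0.046848 / (2 × 0.0169) = 1.39 Myr.

1.39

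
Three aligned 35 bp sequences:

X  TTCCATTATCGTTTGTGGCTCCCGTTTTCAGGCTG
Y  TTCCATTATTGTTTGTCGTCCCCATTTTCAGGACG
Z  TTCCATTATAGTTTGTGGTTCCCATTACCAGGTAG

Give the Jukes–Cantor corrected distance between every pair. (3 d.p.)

d(X,Y) = 0.233, d(X,Z) = 0.233, d(Y,Z) = 0.233

X–Y: 7/35 sites differ → p = 0.2, d = −0.75 ln(1 − 0.266667) = 0.232617 ≈ 0.233.
X–Z: 7/35 sites differ → p = 0.2, d = −0.75 ln(1 − 0.266667) = 0.232617 ≈ 0.233.
Y–Z: 7/35 sites differ → p = 0.2, d = −0.75 ln(1 − 0.266667) = 0.232617 ≈ 0.233.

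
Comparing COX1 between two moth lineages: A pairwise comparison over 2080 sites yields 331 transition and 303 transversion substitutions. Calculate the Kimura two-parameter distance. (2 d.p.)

P = 331/2080 ≈ 0.159135 and Q = 303/2080 ≈ 0.145673.
Under the Kimura two-parameter model, d = −½ ln(1 − 2P − Q) − ¼ ln(1 − 2Q).
1 − 2P − Q = 0.536057, giving −½ ln(0.536057) = 0.311757.
1 − 2Q = 0.708654, giving −¼ ln(0.708654) = 0.086097.
d = 0.311757 + 0.086097 = 0.397854.

0.40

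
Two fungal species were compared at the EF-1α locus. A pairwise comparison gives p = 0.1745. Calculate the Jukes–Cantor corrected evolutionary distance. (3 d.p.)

0.199

d = −(3/4) ln(1 − 4p/3) = −0.75 ln(1 − 0.232667) = −0.75 ln(0.767333)
  = −0.75 × (-0.264834) = 0.198626 substitutions/site.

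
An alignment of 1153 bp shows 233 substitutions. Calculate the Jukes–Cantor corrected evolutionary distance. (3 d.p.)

p = 233/1153 ≈ 0.202082.
d = −(3/4) ln(1 − 4p/3) = −0.75 ln(1 − 0.269443) = −0.75 ln(0.730557)
  = −0.75 × (-0.313948) = 0.235461 substitutions/site.

0.235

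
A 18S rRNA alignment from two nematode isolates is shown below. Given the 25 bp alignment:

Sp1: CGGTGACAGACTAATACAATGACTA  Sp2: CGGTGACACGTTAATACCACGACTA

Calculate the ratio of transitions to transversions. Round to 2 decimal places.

Transitions are A↔G and C↔T; transversions are all other mismatches.
Transitions: 3. Transversions: 2.
R = 3/2 = 1.50.

1.50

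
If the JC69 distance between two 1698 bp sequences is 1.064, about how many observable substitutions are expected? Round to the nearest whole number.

965

Invert JC69: p = (3/4)(1 − e^(−4d/3)) = 0.75 × (1 − e^(-1.418667)) = 0.75 × (1 − 0.242036) = 0.568473.
Expected differing sites = pL ≈ 0.568473 × 1698 = 965.267154 ≈ 965.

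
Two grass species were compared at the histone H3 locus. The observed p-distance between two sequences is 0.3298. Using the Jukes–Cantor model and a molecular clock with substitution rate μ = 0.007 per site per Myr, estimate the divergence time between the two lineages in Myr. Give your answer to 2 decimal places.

d = −(3/4) ln(1 − 4p/3) = −0.75 ln(1 − 0.439733) = −0.75 ln(0.560267)
  = −0.75 × (-0.579342) = 0.434507 substitutions/site.
Under a molecular clock d = 2μt, so t = d/(2μ) = 0.434507 / (2 × 0.007) = 31.04 Myr.

31.04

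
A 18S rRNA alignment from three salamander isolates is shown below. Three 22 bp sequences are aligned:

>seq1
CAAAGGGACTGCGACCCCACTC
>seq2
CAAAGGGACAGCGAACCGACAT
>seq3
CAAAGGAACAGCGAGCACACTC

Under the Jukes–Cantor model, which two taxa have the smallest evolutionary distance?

seq1–seq2: 5/22 differ, p = 0.227, d = 0.271.
seq1–seq3: 4/22 differ, p = 0.182, d = 0.208.
seq2–seq3: 6/22 differ, p = 0.273, d = 0.339.
The smallest distance is between seq1 and seq3.

seq1 and seq3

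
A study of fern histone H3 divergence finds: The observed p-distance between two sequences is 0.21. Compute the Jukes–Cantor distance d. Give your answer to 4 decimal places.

d = −(3/4) ln(1 − 4p/3) = −0.75 ln(1 − 0.28) = −0.75 ln(0.72)
  = −0.75 × (-0.328504) = 0.246378 substitutions/site.

0.2464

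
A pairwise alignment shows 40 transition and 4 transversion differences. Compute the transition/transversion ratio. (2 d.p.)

10.00

R = 40/4 = 10.00.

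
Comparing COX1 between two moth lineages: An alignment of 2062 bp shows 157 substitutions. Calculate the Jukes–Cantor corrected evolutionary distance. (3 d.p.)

0.080

p = 157/2062 ≈ 0.07614.
d = −(3/4) ln(1 − 4p/3) = −0.75 ln(1 − 0.10152) = −0.75 ln(0.89848)
  = −0.75 × (-0.107051) = 0.080288 substitutions/site.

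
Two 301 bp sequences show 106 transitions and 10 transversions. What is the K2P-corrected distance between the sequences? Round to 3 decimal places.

0.686

P = 106/301 ≈ 0.352159 and Q = 10/301 ≈ 0.033223.
Under the Kimura two-parameter model, d = −½ ln(1 − 2P − Q) − ¼ ln(1 − 2Q).
1 − 2P − Q = 0.262459, giving −½ ln(0.262459) = 0.668830.
1 − 2Q = 0.933554, giving −¼ ln(0.933554) = 0.017189.
d = 0.668830 + 0.017189 = 0.686019.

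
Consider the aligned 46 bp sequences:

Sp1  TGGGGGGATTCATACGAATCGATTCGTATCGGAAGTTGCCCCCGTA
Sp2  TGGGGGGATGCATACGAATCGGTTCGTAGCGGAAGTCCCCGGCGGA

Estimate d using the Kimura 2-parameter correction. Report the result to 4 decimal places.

0.1981

Of 46 sites, 2 differences are transitions and 6 are transversions, so P = 2/46 ≈ 0.043478 and Q = 6/46 ≈ 0.130435.
Under the Kimura two-parameter model, d = −½ ln(1 − 2P − Q) − ¼ ln(1 − 2Q).
1 − 2P − Q = 0.782609, giving −½ ln(0.782609) = 0.122561.
1 − 2Q = 0.73913, giving −¼ ln(0.73913) = 0.075570.
d = 0.122561 + 0.075570 = 0.198131.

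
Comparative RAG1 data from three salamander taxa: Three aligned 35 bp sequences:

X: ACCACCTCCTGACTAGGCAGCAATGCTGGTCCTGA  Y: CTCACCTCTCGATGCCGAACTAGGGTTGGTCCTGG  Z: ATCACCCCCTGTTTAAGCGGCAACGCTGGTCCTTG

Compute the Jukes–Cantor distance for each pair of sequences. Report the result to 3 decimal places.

X–Y: 15/35 sites differ → p ≈ 0.428571, d = −0.75 ln(1 − 0.571428) = 0.635472 ≈ 0.635.
X–Z: 9/35 sites differ → p ≈ 0.257143, d = −0.75 ln(1 − 0.342857) = 0.314890 ≈ 0.315.
Y–Z: 16/35 sites differ → p ≈ 0.457143, d = −0.75 ln(1 − 0.609524) = 0.705292 ≈ 0.705.

d(X,Y) = 0.635, d(X,Z) = 0.315, d(Y,Z) = 0.705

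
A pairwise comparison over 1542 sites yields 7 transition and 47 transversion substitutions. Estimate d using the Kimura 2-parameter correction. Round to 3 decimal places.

0.036

P = 7/1542 ≈ 0.00454 and Q = 47/1542 ≈ 0.03048.
Under the Kimura two-parameter model, d = −½ ln(1 − 2P − Q) − ¼ ln(1 − 2Q).
1 − 2P − Q = 0.96044, giving −½ ln(0.96044) = 0.020182.
1 − 2Q = 0.93904, giving −¼ ln(0.93904) = 0.015724.
d = 0.020182 + 0.015724 = 0.035906.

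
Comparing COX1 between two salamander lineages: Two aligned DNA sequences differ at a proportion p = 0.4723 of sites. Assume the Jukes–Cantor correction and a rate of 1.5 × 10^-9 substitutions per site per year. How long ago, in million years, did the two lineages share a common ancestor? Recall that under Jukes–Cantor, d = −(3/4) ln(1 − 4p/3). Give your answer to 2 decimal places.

248.38

d = −(3/4) ln(1 − 4p/3) = −0.75 ln(1 − 0.629733) = −0.75 ln(0.370267)
  = −0.75 × (-0.993531) = 0.745148 substitutions/site.
Under a molecular clock d = 2μt, so t = d/(2μ) = 0.745148 / (2 × 1.5 × 10^-9) = 248.38 million years.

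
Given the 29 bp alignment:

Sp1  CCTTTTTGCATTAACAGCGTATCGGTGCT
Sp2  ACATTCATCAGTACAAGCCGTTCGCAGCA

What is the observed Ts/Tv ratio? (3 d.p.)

Transitions are A↔G and C↔T; transversions are all other mismatches.
Transitions: 1. Transversions: 13.
R = 1/13 = 0.076923… ≈ 0.077 (to 3 d.p.).

0.077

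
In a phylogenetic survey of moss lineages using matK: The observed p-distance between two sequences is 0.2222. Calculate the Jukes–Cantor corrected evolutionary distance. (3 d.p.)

0.264

d = −(3/4) ln(1 − 4p/3) = −0.75 ln(1 − 0.296267) = −0.75 ln(0.703733)
  = −0.75 × (-0.351356) = 0.263517 substitutions/site.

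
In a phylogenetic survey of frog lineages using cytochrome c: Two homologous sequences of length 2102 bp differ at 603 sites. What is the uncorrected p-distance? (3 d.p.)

p = 603/2102 = 0.286869… ≈ 0.287 (to 3 d.p.).

0.287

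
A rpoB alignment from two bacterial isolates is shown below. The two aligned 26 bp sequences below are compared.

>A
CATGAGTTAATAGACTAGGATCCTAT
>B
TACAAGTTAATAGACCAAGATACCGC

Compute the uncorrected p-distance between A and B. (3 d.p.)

0.346

The sequences differ at 9 of 26 positions (sites 1, 3, 4, 16, 18, 22, 24, 25, 26).
p = 9/26 = 0.346153… ≈ 0.346 (to 3 d.p.).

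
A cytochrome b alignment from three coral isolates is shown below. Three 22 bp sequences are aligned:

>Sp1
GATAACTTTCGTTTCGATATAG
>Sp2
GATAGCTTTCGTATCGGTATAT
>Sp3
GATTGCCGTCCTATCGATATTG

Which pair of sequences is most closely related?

Sp1–Sp2: 4/22 differ, p = 0.182, d = 0.208.
Sp1–Sp3: 7/22 differ, p = 0.318, d = 0.414.
Sp2–Sp3: 7/22 differ, p = 0.318, d = 0.414.
The smallest distance is between Sp1 and Sp2.

Sp1 and Sp2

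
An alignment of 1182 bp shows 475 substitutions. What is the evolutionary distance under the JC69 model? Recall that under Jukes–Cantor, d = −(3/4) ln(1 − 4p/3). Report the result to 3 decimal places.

0.576

p = 475/1182 ≈ 0.401861.
d = −(3/4) ln(1 − 4p/3) = −0.75 ln(1 − 0.535815) = −0.75 ln(0.464185)
  = −0.75 × (-0.767472) = 0.575604 substitutions/site.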